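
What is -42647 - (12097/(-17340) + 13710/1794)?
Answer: -221146199917/5184660 ≈ -42654.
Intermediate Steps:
-42647 - (12097/(-17340) + 13710/1794) = -42647 - (12097*(-1/17340) + 13710*(1/1794)) = -42647 - (-12097/17340 + 2285/299) = -42647 - 1*36004897/5184660 = -42647 - 36004897/5184660 = -221146199917/5184660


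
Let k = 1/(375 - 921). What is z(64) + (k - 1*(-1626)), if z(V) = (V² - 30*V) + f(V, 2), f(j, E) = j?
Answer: 2110835/546 ≈ 3866.0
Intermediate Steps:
k = -1/546 (k = 1/(-546) = -1/546 ≈ -0.0018315)
z(V) = V² - 29*V (z(V) = (V² - 30*V) + V = V² - 29*V)
z(64) + (k - 1*(-1626)) = 64*(-29 + 64) + (-1/546 - 1*(-1626)) = 64*35 + (-1/546 + 1626) = 2240 + 887795/546 = 2110835/546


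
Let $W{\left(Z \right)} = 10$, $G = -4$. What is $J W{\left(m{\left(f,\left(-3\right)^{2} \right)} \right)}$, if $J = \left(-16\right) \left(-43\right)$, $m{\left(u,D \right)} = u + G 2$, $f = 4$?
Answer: $6880$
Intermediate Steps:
$m{\left(u,D \right)} = -8 + u$ ($m{\left(u,D \right)} = u - 8 = -8 + u$)
$J = 688$
$J W{\left(m{\left(f,\left(-3\right)^{2} \right)} \right)} = 688 \cdot 10 = 6880$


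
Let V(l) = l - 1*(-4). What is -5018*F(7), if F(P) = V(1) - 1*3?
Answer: -10036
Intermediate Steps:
V(l) = 4 + l (V(l) = l + 4 = 4 + l)
F(P) = 2 (F(P) = (4 + 1) - 1*3 = 5 - 3 = 2)
-5018*F(7) = -5018*2 = -10036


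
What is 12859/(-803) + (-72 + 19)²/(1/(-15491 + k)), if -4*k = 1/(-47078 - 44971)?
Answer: -1169589010877519/26878308 ≈ -4.3514e+7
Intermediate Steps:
k = 1/368196 (k = -1/(4*(-47078 - 44971)) = -¼/(-92049) = -¼*(-1/92049) = 1/368196 ≈ 2.7159e-6)
12859/(-803) + (-72 + 19)²/(1/(-15491 + k)) = 12859/(-803) + (-72 + 19)²/(1/(-15491 + 1/368196)) = 12859*(-1/803) + (-53)²/(1/(-5703724235/368196)) = -1169/73 + 2809/(-368196/5703724235) = -1169/73 + 2809*(-5703724235/368196) = -1169/73 - 16021761376115/368196 = -1169589010877519/26878308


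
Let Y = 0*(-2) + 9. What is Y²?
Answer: 81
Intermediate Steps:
Y = 9 (Y = 0 + 9 = 9)
Y² = 9² = 81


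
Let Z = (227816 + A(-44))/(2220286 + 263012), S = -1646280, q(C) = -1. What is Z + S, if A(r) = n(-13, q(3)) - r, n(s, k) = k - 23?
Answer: -2044101801802/1241649 ≈ -1.6463e+6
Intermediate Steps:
n(s, k) = -23 + k
A(r) = -24 - r (A(r) = (-23 - 1) - r = -24 - r)
Z = 113918/1241649 (Z = (227816 + (-24 - 1*(-44)))/(2220286 + 263012) = (227816 + (-24 + 44))/2483298 = (227816 + 20)*(1/2483298) = 227836*(1/2483298) = 113918/1241649 ≈ 0.091747)
Z + S = 113918/1241649 - 1646280 = -2044101801802/1241649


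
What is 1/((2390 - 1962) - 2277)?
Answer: -1/1849 ≈ -0.00054083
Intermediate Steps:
1/((2390 - 1962) - 2277) = 1/(428 - 2277) = 1/(-1849) = -1/1849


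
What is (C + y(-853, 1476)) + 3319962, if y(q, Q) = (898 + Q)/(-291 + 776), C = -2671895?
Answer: 314314869/485 ≈ 6.4807e+5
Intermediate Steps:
y(q, Q) = 898/485 + Q/485 (y(q, Q) = (898 + Q)/485 = (898 + Q)*(1/485) = 898/485 + Q/485)
(C + y(-853, 1476)) + 3319962 = (-2671895 + (898/485 + (1/485)*1476)) + 3319962 = (-2671895 + (898/485 + 1476/485)) + 3319962 = (-2671895 + 2374/485) + 3319962 = -1295866701/485 + 3319962 = 314314869/485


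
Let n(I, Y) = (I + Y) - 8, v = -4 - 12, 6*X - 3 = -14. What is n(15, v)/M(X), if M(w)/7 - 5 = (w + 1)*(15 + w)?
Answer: 324/1505 ≈ 0.21528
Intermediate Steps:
X = -11/6 (X = 1/2 + (1/6)*(-14) = 1/2 - 7/3 = -11/6 ≈ -1.8333)
M(w) = 35 + 7*(1 + w)*(15 + w) (M(w) = 35 + 7*((w + 1)*(15 + w)) = 35 + 7*((1 + w)*(15 + w)) = 35 + 7*(1 + w)*(15 + w))
v = -16
n(I, Y) = -8 + I + Y
n(15, v)/M(X) = (-8 + 15 - 16)/(140 + 7*(-11/6)**2 + 112*(-11/6)) = -9/(140 + 7*(121/36) - 616/3) = -9/(140 + 847/36 - 616/3) = -9/(-1505/36) = -9*(-36/1505) = 324/1505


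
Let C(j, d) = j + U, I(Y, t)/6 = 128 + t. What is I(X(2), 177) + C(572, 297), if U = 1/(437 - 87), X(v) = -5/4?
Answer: 840701/350 ≈ 2402.0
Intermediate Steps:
X(v) = -5/4 (X(v) = -5*¼ = -5/4)
I(Y, t) = 768 + 6*t (I(Y, t) = 6*(128 + t) = 768 + 6*t)
U = 1/350 ≈ 0.0028571
C(j, d) = 1/350 + j (C(j, d) = j + 1/350 = 1/350 + j)
I(X(2), 177) + C(572, 297) = (768 + 6*177) + (1/350 + 572) = (768 + 1062) + 200201/350 = 1830 + 200201/350 = 840701/350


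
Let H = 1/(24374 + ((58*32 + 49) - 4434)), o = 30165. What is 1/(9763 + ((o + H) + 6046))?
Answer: 21845/1004302031 ≈ 2.1751e-5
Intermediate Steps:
H = 1/21845 (H = 1/(24374 + ((1856 + 49) - 4434)) = 1/(24374 + (1905 - 4434)) = 1/(24374 - 2529) = 1/21845 ≈ 4.5777e-5)
1/(9763 + ((o + H) + 6046)) = 1/(9763 + ((30165 + 1/21845) + 6046)) = 1/(9763 + (658954426/21845 + 6046)) = 1/(9763 + 791029296/21845) = 1/(1004302031/21845) = 21845/1004302031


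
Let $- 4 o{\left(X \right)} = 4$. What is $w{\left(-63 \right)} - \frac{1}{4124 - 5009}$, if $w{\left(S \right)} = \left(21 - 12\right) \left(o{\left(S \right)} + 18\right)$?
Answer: $\frac{135406}{885} \approx 153.0$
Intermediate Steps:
$o{\left(X \right)} = -1$ ($o{\left(X \right)} = \left(- \frac{1}{4}\right) 4 = -1$)
$w{\left(S \right)} = 153$ ($w{\left(S \right)} = \left(21 - 12\right) \left(-1 + 18\right) = 9 \cdot 17 = 153$)
$w{\left(-63 \right)} - \frac{1}{4124 - 5009} = 153 - \frac{1}{4124 - 5009} = 153 - \frac{1}{-885} = 153 - - \frac{1}{885} = 153 + \frac{1}{885} = \frac{135406}{885}$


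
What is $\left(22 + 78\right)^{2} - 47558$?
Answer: $-37558$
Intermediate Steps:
$\left(22 + 78\right)^{2} - 47558 = 100^{2} - 47558 = 10000 - 47558 = -37558$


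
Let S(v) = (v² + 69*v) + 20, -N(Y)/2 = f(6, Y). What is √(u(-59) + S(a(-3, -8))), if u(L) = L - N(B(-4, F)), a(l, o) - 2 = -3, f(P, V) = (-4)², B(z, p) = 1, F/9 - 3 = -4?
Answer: 5*I*√3 ≈ 8.6602*I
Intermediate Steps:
F = -9 (F = 27 + 9*(-4) = 27 - 36 = -9)
f(P, V) = 16
N(Y) = -32 (N(Y) = -2*16 = -32)
a(l, o) = -1 (a(l, o) = 2 - 3 = -1)
u(L) = 32 + L (u(L) = L - 1*(-32) = L + 32 = 32 + L)
S(v) = 20 + v² + 69*v
√(u(-59) + S(a(-3, -8))) = √((32 - 59) + (20 + (-1)² + 69*(-1))) = √(-27 + (20 + 1 - 69)) = √(-27 - 48) = √(-75) = 5*I*√3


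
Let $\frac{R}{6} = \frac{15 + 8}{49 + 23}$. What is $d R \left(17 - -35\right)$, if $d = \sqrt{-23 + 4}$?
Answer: $\frac{299 i \sqrt{19}}{3} \approx 434.44 i$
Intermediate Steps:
$R = \frac{23}{12}$ ($R = 6 \frac{15 + 8}{49 + 23} = 6 \cdot \frac{23}{72} = \frac{23}{12} \approx 1.9167$)
$d = i \sqrt{19}$ ($d = \sqrt{-19} = i \sqrt{19} \approx 4.3589 i$)
$d R \left(17 - -35\right) = i \sqrt{19} \cdot \frac{23}{12} \left(17 - -35\right) = \frac{23 i \sqrt{19}}{12} \left(17 + 35\right) = \frac{23 i \sqrt{19}}{12} \cdot 52 = \frac{299 i \sqrt{19}}{3}$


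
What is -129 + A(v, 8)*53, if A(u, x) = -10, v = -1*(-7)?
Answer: -659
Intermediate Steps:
v = 7
-129 + A(v, 8)*53 = -129 - 10*53 = -129 - 530 = -659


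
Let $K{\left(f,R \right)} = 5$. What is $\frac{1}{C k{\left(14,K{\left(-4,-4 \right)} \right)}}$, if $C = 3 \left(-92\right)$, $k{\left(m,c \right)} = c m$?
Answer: $- \frac{1}{19320} \approx -5.176 \cdot 10^{-5}$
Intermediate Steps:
$C = -276$
$\frac{1}{C k{\left(14,K{\left(-4,-4 \right)} \right)}} = \frac{1}{\left(-276\right) 5 \cdot 14} = \frac{1}{\left(-276\right) 70} = \frac{1}{-19320} = - \frac{1}{19320}$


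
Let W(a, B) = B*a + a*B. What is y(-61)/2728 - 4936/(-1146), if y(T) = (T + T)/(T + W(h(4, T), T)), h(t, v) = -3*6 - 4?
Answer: 144752563/33607596 ≈ 4.3071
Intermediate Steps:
h(t, v) = -22 (h(t, v) = -18 - 4 = -22)
W(a, B) = 2*B*a (W(a, B) = B*a + B*a = 2*B*a)
y(T) = -2/43 (y(T) = (T + T)/(T + 2*T*(-22)) = (2*T)/(T - 44*T) = (2*T)/((-43*T)) = (2*T)*(-1/(43*T)) = -2/43)
y(-61)/2728 - 4936/(-1146) = -2/43/2728 - 4936/(-1146) = -2/43*1/2728 - 4936*(-1/1146) = -1/58652 + 2468/573 = 144752563/33607596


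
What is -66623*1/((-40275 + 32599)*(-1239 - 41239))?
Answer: -66623/326061128 ≈ -0.00020433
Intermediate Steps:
-66623*1/((-40275 + 32599)*(-1239 - 41239)) = -66623/((-7676*(-42478))) = -66623/326061128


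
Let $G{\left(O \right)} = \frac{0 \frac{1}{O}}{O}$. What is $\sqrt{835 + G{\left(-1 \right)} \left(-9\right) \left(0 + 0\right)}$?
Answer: $\sqrt{835} \approx 28.896$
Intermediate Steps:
$G{\left(O \right)} = 0$ ($G{\left(O \right)} = \frac{0}{O} = 0$)
$\sqrt{835 + G{\left(-1 \right)} \left(-9\right) \left(0 + 0\right)} = \sqrt{835 + 0 \left(-9\right) \left(0 + 0\right)} = \sqrt{835 + 0 \cdot 0} = \sqrt{835 + 0} = \sqrt{835}$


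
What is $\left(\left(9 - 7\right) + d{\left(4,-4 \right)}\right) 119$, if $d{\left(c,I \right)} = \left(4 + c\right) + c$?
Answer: $1666$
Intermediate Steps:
$d{\left(c,I \right)} = 4 + 2 c$
$\left(\left(9 - 7\right) + d{\left(4,-4 \right)}\right) 119 = \left(\left(9 - 7\right) + \left(4 + 2 \cdot 4\right)\right) 119 = \left(2 + \left(4 + 8\right)\right) 119 = \left(2 + 12\right) 119 = 14 \cdot 119 = 1666$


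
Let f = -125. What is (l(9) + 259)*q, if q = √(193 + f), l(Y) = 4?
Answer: 526*√17 ≈ 2168.8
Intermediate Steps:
q = 2*√17 (q = √(193 - 125) = √68 = 2*√17 ≈ 8.2462)
(l(9) + 259)*q = (4 + 259)*(2*√17) = 263*(2*√17) = 526*√17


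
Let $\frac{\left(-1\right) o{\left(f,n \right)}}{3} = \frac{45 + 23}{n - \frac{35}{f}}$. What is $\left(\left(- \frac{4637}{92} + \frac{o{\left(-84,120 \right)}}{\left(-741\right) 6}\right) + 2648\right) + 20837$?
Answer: $\frac{45264863821}{1931540} \approx 23435.0$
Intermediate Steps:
$o{\left(f,n \right)} = - \frac{204}{n - \frac{35}{f}}$ ($o{\left(f,n \right)} = - 3 \frac{45 + 23}{n - \frac{35}{f}} = - 3 \frac{68}{n - \frac{35}{f}} = - \frac{204}{n - \frac{35}{f}}$)
$\left(\left(- \frac{4637}{92} + \frac{o{\left(-84,120 \right)}}{\left(-741\right) 6}\right) + 2648\right) + 20837 = \left(\left(- \frac{4637}{92} + \frac{\left(-204\right) \left(-84\right) \frac{1}{-35 - 10080}}{\left(-741\right) 6}\right) + 2648\right) + 20837 = \left(\left(\left(-4637\right) \frac{1}{92} + \frac{\left(-204\right) \left(-84\right) \frac{1}{-35 - 10080}}{-4446}\right) + 2648\right) + 20837 = \left(\left(- \frac{4637}{92} + \left(-204\right) \left(-84\right) \frac{1}{-10115} \left(- \frac{1}{4446}\right)\right) + 2648\right) + 20837 = \left(\left(- \frac{4637}{92} + \left(-204\right) \left(-84\right) \left(- \frac{1}{10115}\right) \left(- \frac{1}{4446}\right)\right) + 2648\right) + 20837 = \left(\left(- \frac{4637}{92} - - \frac{8}{20995}\right) + 2648\right) + 20837 = \left(\left(- \frac{4637}{92} + \frac{8}{20995}\right) + 2648\right) + 20837 = \left(- \frac{97353079}{1931540} + 2648\right) + 20837 = \frac{5017364841}{1931540} + 20837 = \frac{45264863821}{1931540}$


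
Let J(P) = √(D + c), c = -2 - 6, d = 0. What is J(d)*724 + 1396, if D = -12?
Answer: 1396 + 1448*I*√5 ≈ 1396.0 + 3237.8*I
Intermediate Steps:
c = -8
J(P) = 2*I*√5 (J(P) = √(-12 - 8) = √(-20) = 2*I*√5)
J(d)*724 + 1396 = (2*I*√5)*724 + 1396 = 1448*I*√5 + 1396 = 1396 + 1448*I*√5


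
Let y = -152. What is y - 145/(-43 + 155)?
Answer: -17169/112 ≈ -153.29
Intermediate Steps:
y - 145/(-43 + 155) = -152 - 145/(-43 + 155) = -152 - 145/112 = -17169/112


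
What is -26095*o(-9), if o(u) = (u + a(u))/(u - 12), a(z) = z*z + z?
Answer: 78285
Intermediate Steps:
a(z) = z + z² (a(z) = z² + z = z + z²)
o(u) = (u + u*(1 + u))/(-12 + u) (o(u) = (u + u*(1 + u))/(u - 12) = (u + u*(1 + u))/(-12 + u))
-26095*o(-9) = -(-234855)*(2 - 9)/(-12 - 9) = -(-234855)*(-7)/(-21) = -(-234855)*(-1)*(-7)/21 = -26095*(-3) = 78285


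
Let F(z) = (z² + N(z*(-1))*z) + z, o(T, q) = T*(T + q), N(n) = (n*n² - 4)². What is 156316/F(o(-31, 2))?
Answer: 156316/474589195577509670991 ≈ 3.2937e-16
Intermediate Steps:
N(n) = (-4 + n³)² (N(n) = (n³ - 4)² = (-4 + n³)²)
F(z) = z + z² + z*(-4 - z³)² (F(z) = (z² + (-4 + (z*(-1))³)²*z) + z = (z² + (-4 + (-z)³)²*z) + z = (z² + (-4 - z³)²*z) + z = (z² + z*(-4 - z³)²) + z = z + z² + z*(-4 - z³)²)
156316/F(o(-31, 2)) = 156316/(((-31*(-31 + 2))*(1 - 31*(-31 + 2) + (4 + (-31*(-31 + 2))³)²))) = 156316/(((-31*(-29))*(1 - 31*(-29) + (4 + (-31*(-29))³)²))) = 156316/((899*(1 + 899 + (4 + 899³)²))) = 156316/((899*(1 + 899 + (4 + 726572699)²))) = 156316/((899*(1 + 899 + 726572703²))) = 156316/((899*(1 + 899 + 527907892744726209))) = 156316/((899*527907892744727109)) = 156316/474589195577509670991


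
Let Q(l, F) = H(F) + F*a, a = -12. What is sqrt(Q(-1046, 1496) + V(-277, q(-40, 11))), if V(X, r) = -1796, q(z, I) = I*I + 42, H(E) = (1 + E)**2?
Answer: sqrt(2221261) ≈ 1490.4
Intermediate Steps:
q(z, I) = 42 + I**2 (q(z, I) = I**2 + 42 = 42 + I**2)
Q(l, F) = (1 + F)**2 - 12*F (Q(l, F) = (1 + F)**2 + F*(-12) = (1 + F)**2 - 12*F)
sqrt(Q(-1046, 1496) + V(-277, q(-40, 11))) = sqrt(((1 + 1496)**2 - 12*1496) - 1796) = sqrt((1497**2 - 17952) - 1796) = sqrt((2241009 - 17952) - 1796) = sqrt(2223057 - 1796) = sqrt(2221261)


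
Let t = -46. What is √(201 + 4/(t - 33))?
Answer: 5*√50165/79 ≈ 14.176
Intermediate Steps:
√(201 + 4/(t - 33)) = √(201 + 4/(-46 - 33)) = √(201 + 4/(-79)) = √(201 - 1/79*4) = √(201 - 4/79) = √(15875/79) = 5*√50165/79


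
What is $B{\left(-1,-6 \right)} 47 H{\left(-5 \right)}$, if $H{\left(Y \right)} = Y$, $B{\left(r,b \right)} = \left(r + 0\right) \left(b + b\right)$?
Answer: $-2820$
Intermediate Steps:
$B{\left(r,b \right)} = 2 b r$ ($B{\left(r,b \right)} = r 2 b = 2 b r$)
$B{\left(-1,-6 \right)} 47 H{\left(-5 \right)} = 2 \left(-6\right) \left(-1\right) 47 \left(-5\right) = 12 \cdot 47 \left(-5\right) = 564 \left(-5\right) = -2820$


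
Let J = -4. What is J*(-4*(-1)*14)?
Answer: -224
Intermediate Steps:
J*(-4*(-1)*14) = -4*(-4*(-1))*14 = -16*14 = -4*56 = -224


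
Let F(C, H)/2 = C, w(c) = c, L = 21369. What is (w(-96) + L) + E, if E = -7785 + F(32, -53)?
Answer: 13552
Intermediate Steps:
F(C, H) = 2*C
E = -7721 (E = -7785 + 2*32 = -7785 + 64 = -7721)
(w(-96) + L) + E = (-96 + 21369) - 7721 = 21273 - 7721 = 13552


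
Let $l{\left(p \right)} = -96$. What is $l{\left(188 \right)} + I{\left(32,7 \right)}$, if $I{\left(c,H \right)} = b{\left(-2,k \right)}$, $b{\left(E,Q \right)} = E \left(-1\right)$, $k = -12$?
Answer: $-94$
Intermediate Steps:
$b{\left(E,Q \right)} = - E$
$I{\left(c,H \right)} = 2$ ($I{\left(c,H \right)} = \left(-1\right) \left(-2\right) = 2$)
$l{\left(188 \right)} + I{\left(32,7 \right)} = -96 + 2 = -94$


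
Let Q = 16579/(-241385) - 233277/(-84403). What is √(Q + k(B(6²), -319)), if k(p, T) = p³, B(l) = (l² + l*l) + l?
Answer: 2*√15565642284802757554054691185/1852147105 ≈ 1.3472e+5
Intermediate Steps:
B(l) = l + 2*l² (B(l) = (l² + l²) + l = 2*l² + l = l + 2*l²)
Q = 4991841028/1852147105 (Q = 16579*(-1/241385) - 233277*(-1/84403) = -16579/241385 + 21207/7673 = 4991841028/1852147105 ≈ 2.6952)
√(Q + k(B(6²), -319)) = √(4991841028/1852147105 + (6²*(1 + 2*6²))³) = √(4991841028/1852147105 + (36*(1 + 2*36))³) = √(4991841028/1852147105 + (36*(1 + 72))³) = √(4991841028/1852147105 + (36*73)³) = √(4991841028/1852147105 + 2628³) = √(4991841028/1852147105 + 18149977152) = √(33616427642884785988/1852147105) = 2*√15565642284802757554054691185/1852147105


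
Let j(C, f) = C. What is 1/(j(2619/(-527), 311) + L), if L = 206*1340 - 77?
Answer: 527/145429882 ≈ 3.6237e-6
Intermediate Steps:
L = 275963 (L = 276040 - 77 = 275963)
1/(j(2619/(-527), 311) + L) = 1/(2619/(-527) + 275963) = 1/(2619*(-1/527) + 275963) = 1/(-2619/527 + 275963) = 1/(145429882/527) = 527/145429882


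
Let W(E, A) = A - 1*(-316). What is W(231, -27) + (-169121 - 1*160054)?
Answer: -328886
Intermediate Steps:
W(E, A) = 316 + A (W(E, A) = A + 316 = 316 + A)
W(231, -27) + (-169121 - 1*160054) = (316 - 27) + (-169121 - 1*160054) = 289 + (-169121 - 160054) = 289 - 329175 = -328886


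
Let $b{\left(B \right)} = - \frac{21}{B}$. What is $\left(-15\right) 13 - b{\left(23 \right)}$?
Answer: $- \frac{4464}{23} \approx -194.09$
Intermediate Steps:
$\left(-15\right) 13 - b{\left(23 \right)} = \left(-15\right) 13 - - \frac{21}{23} = -195 - \left(-21\right) \frac{1}{23} = -195 - - \frac{21}{23} = -195 + \frac{21}{23} = - \frac{4464}{23}$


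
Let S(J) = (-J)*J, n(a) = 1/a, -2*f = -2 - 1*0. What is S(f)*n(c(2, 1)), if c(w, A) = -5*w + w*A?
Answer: 1/8 ≈ 0.12500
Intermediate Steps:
f = 1 (f = -(-2 - 1*0)/2 = -(-2 + 0)/2 = -1/2*(-2) = 1)
c(w, A) = -5*w + A*w
S(J) = -J**2
S(f)*n(c(2, 1)) = (-1*1**2)/((2*(-5 + 1))) = (-1*1)/((2*(-4))) = -1/(-8) = -1*(-1/8) = 1/8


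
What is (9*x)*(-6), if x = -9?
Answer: 486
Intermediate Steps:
(9*x)*(-6) = (9*(-9))*(-6) = -81*(-6) = 486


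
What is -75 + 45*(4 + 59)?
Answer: 2760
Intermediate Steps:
-75 + 45*(4 + 59) = -75 + 45*63 = -75 + 2835 = 2760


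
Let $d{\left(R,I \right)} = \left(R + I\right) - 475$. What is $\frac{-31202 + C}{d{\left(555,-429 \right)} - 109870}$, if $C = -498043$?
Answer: $\frac{27855}{5801} \approx 4.8018$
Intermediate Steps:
$d{\left(R,I \right)} = -475 + I + R$ ($d{\left(R,I \right)} = \left(I + R\right) - 475 = -475 + I + R$)
$\frac{-31202 + C}{d{\left(555,-429 \right)} - 109870} = \frac{-31202 - 498043}{\left(-475 - 429 + 555\right) - 109870} = - \frac{529245}{-349 - 109870} = - \frac{529245}{-110219} = \left(-529245\right) \left(- \frac{1}{110219}\right) = \frac{27855}{5801}$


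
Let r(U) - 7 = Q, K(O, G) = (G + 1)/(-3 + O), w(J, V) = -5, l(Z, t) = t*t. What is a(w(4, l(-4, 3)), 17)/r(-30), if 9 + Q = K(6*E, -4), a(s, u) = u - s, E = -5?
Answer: -242/21 ≈ -11.524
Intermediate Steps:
l(Z, t) = t**2
K(O, G) = (1 + G)/(-3 + O)
Q = -98/11 (Q = -9 + (1 - 4)/(-3 + 6*(-5)) = -9 - 3/(-3 - 30) = -9 - 3/(-33) = -9 - 1/33*(-3) = -9 + 1/11 = -98/11 ≈ -8.9091)
r(U) = -21/11 (r(U) = 7 - 98/11 = -21/11)
a(w(4, l(-4, 3)), 17)/r(-30) = (17 - 1*(-5))/(-21/11) = (17 + 5)*(-11/21) = 22*(-11/21) = -242/21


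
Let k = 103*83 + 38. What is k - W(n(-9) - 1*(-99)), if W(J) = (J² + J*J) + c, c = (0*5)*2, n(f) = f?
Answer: -7613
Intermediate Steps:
c = 0 (c = 0*2 = 0)
W(J) = 2*J² (W(J) = (J² + J*J) + 0 = (J² + J²) + 0 = 2*J² + 0 = 2*J²)
k = 8587 (k = 8549 + 38 = 8587)
k - W(n(-9) - 1*(-99)) = 8587 - 2*(-9 - 1*(-99))² = 8587 - 2*(-9 + 99)² = 8587 - 2*90² = 8587 - 2*8100 = 8587 - 1*16200 = 8587 - 16200 = -7613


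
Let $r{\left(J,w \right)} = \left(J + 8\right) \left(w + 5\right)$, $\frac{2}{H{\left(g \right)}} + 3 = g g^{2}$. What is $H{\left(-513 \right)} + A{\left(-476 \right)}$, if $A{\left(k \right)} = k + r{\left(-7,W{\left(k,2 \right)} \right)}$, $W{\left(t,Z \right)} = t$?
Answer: $- \frac{63925198951}{67502850} \approx -947.0$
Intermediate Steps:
$H{\left(g \right)} = \frac{2}{-3 + g^{3}}$ ($H{\left(g \right)} = \frac{2}{-3 + g g^{2}} = \frac{2}{-3 + g^{3}}$)
$r{\left(J,w \right)} = \left(5 + w\right) \left(8 + J\right)$ ($r{\left(J,w \right)} = \left(8 + J\right) \left(5 + w\right) = \left(5 + w\right) \left(8 + J\right)$)
$A{\left(k \right)} = 5 + 2 k$ ($A{\left(k \right)} = k + \left(40 + 5 \left(-7\right) + 8 k - 7 k\right) = k + \left(40 - 35 + 8 k - 7 k\right) = k + \left(5 + k\right) = 5 + 2 k$)
$H{\left(-513 \right)} + A{\left(-476 \right)} = \frac{2}{-3 + \left(-513\right)^{3}} + \left(5 + 2 \left(-476\right)\right) = \frac{2}{-3 - 135005697} + \left(5 - 952\right) = \frac{2}{-135005700} - 947 = 2 \left(- \frac{1}{135005700}\right) - 947 = - \frac{1}{67502850} - 947 = - \frac{63925198951}{67502850}$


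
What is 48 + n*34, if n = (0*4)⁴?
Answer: 48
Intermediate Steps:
n = 0 (n = 0⁴ = 0)
48 + n*34 = 48 + 0*34 = 48 + 0 = 48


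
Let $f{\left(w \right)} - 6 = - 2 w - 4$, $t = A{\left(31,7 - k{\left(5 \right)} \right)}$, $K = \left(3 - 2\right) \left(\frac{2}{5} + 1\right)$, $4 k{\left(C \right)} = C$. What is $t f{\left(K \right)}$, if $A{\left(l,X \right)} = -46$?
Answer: $\frac{184}{5} \approx 36.8$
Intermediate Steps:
$k{\left(C \right)} = \frac{C}{4}$
$K = \frac{7}{5}$ ($K = 1 \left(2 \cdot \frac{1}{5} + 1\right) = 1 \left(\frac{2}{5} + 1\right) = 1 \cdot \frac{7}{5} = \frac{7}{5} \approx 1.4$)
$t = -46$
$f{\left(w \right)} = 2 - 2 w$ ($f{\left(w \right)} = 6 - \left(4 + 2 w\right) = 2 - 2 w$)
$t f{\left(K \right)} = - 46 \left(2 - \frac{14}{5}\right) = \left(-46\right) \left(- \frac{4}{5}\right) = \frac{184}{5}$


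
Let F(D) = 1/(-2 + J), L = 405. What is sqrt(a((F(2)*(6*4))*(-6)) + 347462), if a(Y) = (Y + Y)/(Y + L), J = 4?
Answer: sqrt(475674886)/37 ≈ 589.46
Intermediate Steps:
F(D) = 1/2 (F(D) = 1/(-2 + 4) = 1/2)
a(Y) = 2*Y/(405 + Y) (a(Y) = (Y + Y)/(Y + 405) = (2*Y)/(405 + Y) = 2*Y/(405 + Y))
sqrt(a((F(2)*(6*4))*(-6)) + 347462) = sqrt(2*(((6*4)/2)*(-6))/(405 + ((6*4)/2)*(-6)) + 347462) = sqrt(2*(((1/2)*24)*(-6))/(405 + ((1/2)*24)*(-6)) + 347462) = sqrt(2*(12*(-6))/(405 + 12*(-6)) + 347462) = sqrt(2*(-72)/(405 - 72) + 347462) = sqrt(2*(-72)/333 + 347462) = sqrt(2*(-72)*(1/333) + 347462) = sqrt(-16/37 + 347462) = sqrt(12856078/37) = sqrt(475674886)/37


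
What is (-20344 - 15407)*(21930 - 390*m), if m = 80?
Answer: 331411770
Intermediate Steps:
(-20344 - 15407)*(21930 - 390*m) = (-20344 - 15407)*(21930 - 390*80) = -35751*(21930 - 31200) = -35751*(-9270) = 331411770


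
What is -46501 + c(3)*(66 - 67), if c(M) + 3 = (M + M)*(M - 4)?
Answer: -46492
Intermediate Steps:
c(M) = -3 + 2*M*(-4 + M) (c(M) = -3 + (M + M)*(M - 4) = -3 + (2*M)*(-4 + M) = -3 + 2*M*(-4 + M))
-46501 + c(3)*(66 - 67) = -46501 + (-3 - 8*3 + 2*3²)*(66 - 67) = -46501 + (-3 - 24 + 2*9)*(-1) = -46501 + (-3 - 24 + 18)*(-1) = -46501 - 9*(-1) = -46501 + 9 = -46492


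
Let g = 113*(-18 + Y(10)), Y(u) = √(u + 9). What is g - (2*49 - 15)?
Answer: -2117 + 113*√19 ≈ -1624.4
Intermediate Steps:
Y(u) = √(9 + u)
g = -2034 + 113*√19 (g = 113*(-18 + √(9 + 10)) = 113*(-18 + √19) = -2034 + 113*√19 ≈ -1541.4)
g - (2*49 - 15) = (-2034 + 113*√19) - (2*49 - 15) = (-2034 + 113*√19) - (98 - 15) = (-2034 + 113*√19) - 1*83 = (-2034 + 113*√19) - 83 = -2117 + 113*√19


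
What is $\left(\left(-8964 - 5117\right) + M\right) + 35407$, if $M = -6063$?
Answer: $15263$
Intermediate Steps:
$\left(\left(-8964 - 5117\right) + M\right) + 35407 = \left(\left(-8964 - 5117\right) - 6063\right) + 35407 = \left(-14081 - 6063\right) + 35407 = -20144 + 35407 = 15263$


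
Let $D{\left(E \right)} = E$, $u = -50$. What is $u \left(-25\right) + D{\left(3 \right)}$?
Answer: $1253$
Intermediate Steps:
$u \left(-25\right) + D{\left(3 \right)} = \left(-50\right) \left(-25\right) + 3 = 1250 + 3 = 1253$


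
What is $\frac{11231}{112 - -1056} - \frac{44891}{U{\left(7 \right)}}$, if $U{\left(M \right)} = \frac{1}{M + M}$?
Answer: $- \frac{734046401}{1168} \approx -6.2846 \cdot 10^{5}$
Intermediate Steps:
$U{\left(M \right)} = \frac{1}{2 M}$
$\frac{11231}{112 - -1056} - \frac{44891}{U{\left(7 \right)}} = \frac{11231}{112 - -1056} - \frac{44891}{\frac{1}{2} \cdot \frac{1}{7}} = \frac{11231}{112 + 1056} - \frac{44891}{\frac{1}{2} \cdot \frac{1}{7}} = \frac{11231}{1168} - 44891 \frac{1}{\frac{1}{14}} = 11231 \cdot \frac{1}{1168} - 628474 = \frac{11231}{1168} - 628474 = - \frac{734046401}{1168}$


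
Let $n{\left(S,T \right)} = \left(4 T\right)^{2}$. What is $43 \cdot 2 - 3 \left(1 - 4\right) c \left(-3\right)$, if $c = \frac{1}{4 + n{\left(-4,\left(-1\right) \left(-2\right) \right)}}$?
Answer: $- \frac{1161}{34} \approx -34.147$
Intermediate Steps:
$n{\left(S,T \right)} = 16 T^{2}$
$c = \frac{1}{68}$ ($c = \frac{1}{4 + 16 \left(\left(-1\right) \left(-2\right)\right)^{2}} = \frac{1}{4 + 16 \cdot 2^{2}} = \frac{1}{4 + 16 \cdot 4} = \frac{1}{4 + 64} = \frac{1}{68} \approx 0.014706$)
$43 \cdot 2 - 3 \left(1 - 4\right) c \left(-3\right) = 43 \cdot 2 - 3 \left(1 - 4\right) \frac{1}{68} \left(-3\right) = 86 - 3 \left(\left(-3\right) \frac{1}{68}\right) \left(-3\right) = 86 \left(-3\right) \left(- \frac{3}{68}\right) \left(-3\right) = 86 \cdot \frac{9}{68} \left(-3\right) = 86 \left(- \frac{27}{68}\right) = - \frac{1161}{34}$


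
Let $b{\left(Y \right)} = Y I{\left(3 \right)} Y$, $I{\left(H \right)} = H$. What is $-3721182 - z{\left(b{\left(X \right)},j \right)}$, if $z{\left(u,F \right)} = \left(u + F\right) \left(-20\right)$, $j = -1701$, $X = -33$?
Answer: $-3689862$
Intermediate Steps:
$b{\left(Y \right)} = 3 Y^{2}$ ($b{\left(Y \right)} = Y 3 Y = 3 Y Y = 3 Y^{2}$)
$z{\left(u,F \right)} = - 20 F - 20 u$ ($z{\left(u,F \right)} = \left(F + u\right) \left(-20\right) = - 20 F - 20 u$)
$-3721182 - z{\left(b{\left(X \right)},j \right)} = -3721182 - \left(\left(-20\right) \left(-1701\right) - 20 \cdot 3 \left(-33\right)^{2}\right) = -3721182 - \left(34020 - 20 \cdot 3 \cdot 1089\right) = -3721182 - \left(34020 - 65340\right) = -3721182 - -31320 = -3721182 + 31320 = -3689862$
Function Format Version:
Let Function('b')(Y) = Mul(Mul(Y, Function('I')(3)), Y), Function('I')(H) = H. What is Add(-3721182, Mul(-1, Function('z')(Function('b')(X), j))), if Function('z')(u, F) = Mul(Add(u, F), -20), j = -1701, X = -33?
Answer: -3689862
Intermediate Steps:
Function('b')(Y) = Mul(3, Pow(Y, 2)) (Function('b')(Y) = Mul(Mul(Y, 3), Y) = Mul(Mul(3, Y), Y) = Mul(3, Pow(Y, 2)))
Function('z')(u, F) = Add(Mul(-20, F), Mul(-20, u)) (Function('z')(u, F) = Mul(Add(F, u), -20) = Add(Mul(-20, F), Mul(-20, u)))
Add(-3721182, Mul(-1, Function('z')(Function('b')(X), j))) = Add(-3721182, Mul(-1, Add(Mul(-20, -1701), Mul(-20, Mul(3, Pow(-33, 2)))))) = Add(-3721182, Mul(-1, Add(34020, Mul(-20, Mul(3, 1089))))) = Add(-3721182, Mul(-1, Add(34020, Mul(-20, 3267)))) = Add(-3721182, Mul(-1, Add(34020, -65340))) = Add(-3721182, Mul(-1, -31320)) = Add(-3721182, 31320) = -3689862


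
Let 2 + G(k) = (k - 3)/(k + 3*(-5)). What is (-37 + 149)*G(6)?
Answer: -784/3 ≈ -261.33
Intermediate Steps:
G(k) = -2 + (-3 + k)/(-15 + k) (G(k) = -2 + (k - 3)/(k + 3*(-5)) = -2 + (-3 + k)/(k - 15) = -2 + (-3 + k)/(-15 + k))
(-37 + 149)*G(6) = (-37 + 149)*((27 - 1*6)/(-15 + 6)) = 112*((27 - 6)/(-9)) = 112*(-⅑*21) = 112*(-7/3) = -784/3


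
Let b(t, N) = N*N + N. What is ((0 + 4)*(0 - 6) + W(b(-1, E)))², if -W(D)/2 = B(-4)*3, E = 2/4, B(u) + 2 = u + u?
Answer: 1296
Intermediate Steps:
B(u) = -2 + 2*u (B(u) = -2 + (u + u) = -2 + 2*u)
E = ½ (E = 2*(¼) = ½ ≈ 0.50000)
b(t, N) = N + N² (b(t, N) = N² + N = N + N²)
W(D) = 60 (W(D) = -2*(-2 + 2*(-4))*3 = -2*(-2 - 8)*3 = -(-20)*3 = -2*(-30) = 60)
((0 + 4)*(0 - 6) + W(b(-1, E)))² = ((0 + 4)*(0 - 6) + 60)² = (4*(-6) + 60)² = (-24 + 60)² = 36² = 1296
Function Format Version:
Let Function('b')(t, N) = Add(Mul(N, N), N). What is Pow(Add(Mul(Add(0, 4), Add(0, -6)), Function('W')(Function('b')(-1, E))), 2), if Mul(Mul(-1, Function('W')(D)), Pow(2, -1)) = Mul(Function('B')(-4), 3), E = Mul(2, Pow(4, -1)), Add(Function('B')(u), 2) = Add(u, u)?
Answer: 1296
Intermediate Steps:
Function('B')(u) = Add(-2, Mul(2, u)) (Function('B')(u) = Add(-2, Add(u, u)) = Add(-2, Mul(2, u)))
E = Rational(1, 2) (E = Mul(2, Rational(1, 4)) = Rational(1, 2) ≈ 0.50000)
Function('b')(t, N) = Add(N, Pow(N, 2)) (Function('b')(t, N) = Add(Pow(N, 2), N) = Add(N, Pow(N, 2)))
Function('W')(D) = 60 (Function('W')(D) = Mul(-2, Mul(Add(-2, Mul(2, -4)), 3)) = Mul(-2, Mul(Add(-2, -8), 3)) = Mul(-2, Mul(-10, 3)) = Mul(-2, -30) = 60)
Pow(Add(Mul(Add(0, 4), Add(0, -6)), Function('W')(Function('b')(-1, E))), 2) = Pow(Add(Mul(Add(0, 4), Add(0, -6)), 60), 2) = Pow(Add(Mul(4, -6), 60), 2) = Pow(Add(-24, 60), 2) = Pow(36, 2) = 1296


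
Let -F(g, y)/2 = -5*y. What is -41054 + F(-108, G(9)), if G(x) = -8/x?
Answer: -369566/9 ≈ -41063.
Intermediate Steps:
F(g, y) = 10*y (F(g, y) = -(-10)*y = 10*y)
-41054 + F(-108, G(9)) = -41054 + 10*(-8/9) = -41054 - 80/9 = -369566/9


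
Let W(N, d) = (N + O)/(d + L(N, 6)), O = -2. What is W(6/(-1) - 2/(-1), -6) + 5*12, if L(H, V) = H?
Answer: 303/5 ≈ 60.600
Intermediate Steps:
W(N, d) = (-2 + N)/(N + d) (W(N, d) = (N - 2)/(d + N) = (-2 + N)/(N + d))
W(6/(-1) - 2/(-1), -6) + 5*12 = (-2 + (6/(-1) - 2/(-1)))/((6/(-1) - 2/(-1)) - 6) + 5*12 = (-2 + (6*(-1) - 2*(-1)))/((6*(-1) - 2*(-1)) - 6) + 60 = (-2 + (-6 + 2))/((-6 + 2) - 6) + 60 = (-2 - 4)/(-4 - 6) + 60 = -6/(-10) + 60 = -⅒*(-6) + 60 = ⅗ + 60 = 303/5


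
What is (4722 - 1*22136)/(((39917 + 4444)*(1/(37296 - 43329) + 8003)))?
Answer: -17509777/356973691563 ≈ -4.9051e-5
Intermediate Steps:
(4722 - 1*22136)/(((39917 + 4444)*(1/(37296 - 43329) + 8003))) = (4722 - 22136)/((44361*(1/(-6033) + 8003))) = -17414*1/(44361*(-1/6033 + 8003)) = -17414/(44361*(48282098/6033)) = -17414/713947383126/2011 = -17414*2011/713947383126 = -17509777/356973691563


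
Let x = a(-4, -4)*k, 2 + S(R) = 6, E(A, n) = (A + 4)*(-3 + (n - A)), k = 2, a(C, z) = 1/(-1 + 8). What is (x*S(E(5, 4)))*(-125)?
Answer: -1000/7 ≈ -142.86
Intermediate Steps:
a(C, z) = 1/7
E(A, n) = (4 + A)*(-3 + n - A)
S(R) = 4 (S(R) = -2 + 6 = 4)
x = 2/7 (x = (1/7)*2 = 2/7 ≈ 0.28571)
(x*S(E(5, 4)))*(-125) = ((2/7)*4)*(-125) = (8/7)*(-125) = -1000/7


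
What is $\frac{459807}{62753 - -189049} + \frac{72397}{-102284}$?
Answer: $\frac{369246023}{330196356} \approx 1.1183$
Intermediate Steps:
$\frac{459807}{62753 - -189049} + \frac{72397}{-102284} = \frac{459807}{62753 + 189049} + 72397 \left(- \frac{1}{102284}\right) = \frac{459807}{251802} - \frac{5569}{7868} = 459807 \cdot \frac{1}{251802} - \frac{5569}{7868} = \frac{153269}{83934} - \frac{5569}{7868} = \frac{369246023}{330196356}$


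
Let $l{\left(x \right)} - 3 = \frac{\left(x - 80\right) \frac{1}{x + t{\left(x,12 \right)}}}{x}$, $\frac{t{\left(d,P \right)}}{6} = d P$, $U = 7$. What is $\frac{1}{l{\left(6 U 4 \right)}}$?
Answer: $\frac{257544}{772643} \approx 0.33333$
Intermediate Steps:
$t{\left(d,P \right)} = 6 P d$ ($t{\left(d,P \right)} = 6 d P = 6 P d$)
$l{\left(x \right)} = 3 + \frac{-80 + x}{73 x^{2}}$ ($l{\left(x \right)} = 3 + \frac{\left(x - 80\right) \frac{1}{x + 6 \cdot 12 x}}{x} = 3 + \frac{\left(-80 + x\right) \frac{1}{x + 72 x}}{x} = 3 + \frac{\left(-80 + x\right) \frac{1}{73 x}}{x} = 3 + \frac{\frac{1}{73} \frac{1}{x} \left(-80 + x\right)}{x} = 3 + \frac{-80 + x}{73 x^{2}}$)
$\frac{1}{l{\left(6 U 4 \right)}} = \frac{1}{\frac{1}{73} \cdot \frac{1}{28224} \left(-80 + 6 \cdot 7 \cdot 4 + 219 \left(6 \cdot 7 \cdot 4\right)^{2}\right)} = \frac{1}{\frac{1}{73} \cdot \frac{1}{28224} \left(-80 + 42 \cdot 4 + 219 \left(42 \cdot 4\right)^{2}\right)} = \frac{1}{\frac{1}{73} \cdot \frac{1}{28224} \left(-80 + 168 + 219 \cdot 168^{2}\right)} = \frac{1}{\frac{1}{73} \cdot \frac{1}{28224} \left(-80 + 168 + 219 \cdot 28224\right)} = \frac{1}{\frac{1}{73} \cdot \frac{1}{28224} \left(-80 + 168 + 6181056\right)} = \frac{1}{\frac{1}{73} \cdot \frac{1}{28224} \cdot 6181144} = \frac{1}{\frac{772643}{257544}} = \frac{257544}{772643}$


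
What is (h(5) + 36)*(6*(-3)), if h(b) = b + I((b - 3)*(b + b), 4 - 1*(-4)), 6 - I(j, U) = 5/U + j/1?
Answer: -1899/4 ≈ -474.75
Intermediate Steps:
I(j, U) = 6 - j - 5/U (I(j, U) = 6 - (5/U + j/1) = 6 - (5/U + j*1) = 6 - (5/U + j) = 6 - (j + 5/U) = 6 + (-j - 5/U) = 6 - j - 5/U)
h(b) = 43/8 + b - 2*b*(-3 + b) (h(b) = b + (6 - (b - 3)*(b + b) - 5/(4 - 1*(-4))) = b + (6 - (-3 + b)*2*b - 5/(4 + 4)) = b + (6 - 2*b*(-3 + b) - 5/8) = b + (43/8 - 2*b*(-3 + b)) = 43/8 + b - 2*b*(-3 + b))
(h(5) + 36)*(6*(-3)) = ((43/8 - 2*5² + 7*5) + 36)*(6*(-3)) = ((43/8 - 2*25 + 35) + 36)*(-18) = ((43/8 - 50 + 35) + 36)*(-18) = (-77/8 + 36)*(-18) = (211/8)*(-18) = -1899/4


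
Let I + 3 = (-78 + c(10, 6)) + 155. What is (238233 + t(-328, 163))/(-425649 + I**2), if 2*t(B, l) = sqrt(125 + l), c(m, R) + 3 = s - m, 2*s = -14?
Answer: -79411/140911 - 2*sqrt(2)/140911 ≈ -0.56357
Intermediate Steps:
s = -7 (s = (1/2)*(-14) = -7)
c(m, R) = -10 - m (c(m, R) = -3 + (-7 - m) = -10 - m)
I = 54 (I = -3 + ((-78 + (-10 - 1*10)) + 155) = -3 + ((-78 + (-10 - 10)) + 155) = -3 + ((-78 - 20) + 155) = -3 + (-98 + 155) = -3 + 57 = 54)
t(B, l) = sqrt(125 + l)/2
(238233 + t(-328, 163))/(-425649 + I**2) = (238233 + sqrt(125 + 163)/2)/(-425649 + 54**2) = (238233 + sqrt(288)/2)/(-425649 + 2916) = (238233 + (12*sqrt(2))/2)/(-422733) = (238233 + 6*sqrt(2))*(-1/422733) = -79411/140911 - 2*sqrt(2)/140911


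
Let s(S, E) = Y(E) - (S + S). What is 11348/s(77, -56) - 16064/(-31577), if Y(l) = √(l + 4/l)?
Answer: 8*(-622758395*I + 2008*√10990)/(31577*(√10990 + 2156*I)) ≈ -73.006 - 3.5746*I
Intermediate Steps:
s(S, E) = √(E + 4/E) - 2*S (s(S, E) = √(E + 4/E) - (S + S) = √(E + 4/E) - 2*S)
11348/s(77, -56) - 16064/(-31577) = 11348/(√(-56 + 4/(-56)) - 2*77) - 16064/(-31577) = 11348/(√(-56 + 4*(-1/56)) - 154) - 16064*(-1/31577) = 11348/(√(-56 - 1/14) - 154) + 16064/31577 = 11348/(√(-785/14) - 154) + 16064/31577 = 11348/(I*√10990/14 - 154) + 16064/31577 = 11348/(-154 + I*√10990/14) + 16064/31577 = 16064/31577 + 11348/(-154 + I*√10990/14)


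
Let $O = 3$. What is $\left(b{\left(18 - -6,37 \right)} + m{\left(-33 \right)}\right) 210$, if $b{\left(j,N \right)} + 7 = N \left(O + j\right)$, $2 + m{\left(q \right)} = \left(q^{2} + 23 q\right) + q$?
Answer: $270270$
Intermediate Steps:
$m{\left(q \right)} = -2 + q^{2} + 24 q$ ($m{\left(q \right)} = -2 + \left(\left(q^{2} + 23 q\right) + q\right) = -2 + \left(q^{2} + 24 q\right) = -2 + q^{2} + 24 q$)
$b{\left(j,N \right)} = -7 + N \left(3 + j\right)$
$\left(b{\left(18 - -6,37 \right)} + m{\left(-33 \right)}\right) 210 = \left(\left(-7 + 3 \cdot 37 + 37 \left(18 - -6\right)\right) + \left(-2 + \left(-33\right)^{2} + 24 \left(-33\right)\right)\right) 210 = \left(\left(-7 + 111 + 37 \left(18 + 6\right)\right) - -295\right) 210 = \left(\left(-7 + 111 + 37 \cdot 24\right) + 295\right) 210 = \left(\left(-7 + 111 + 888\right) + 295\right) 210 = \left(992 + 295\right) 210 = 1287 \cdot 210 = 270270$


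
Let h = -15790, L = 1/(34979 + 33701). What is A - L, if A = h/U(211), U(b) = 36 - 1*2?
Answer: -31895801/68680 ≈ -464.41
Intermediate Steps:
L = 1/68680 ≈ 1.4560e-5
U(b) = 34 (U(b) = 36 - 2 = 34)
A = -7895/17 (A = -15790/34 = -15790*1/34 = -7895/17 ≈ -464.41)
A - L = -7895/17 - 1*1/68680 = -7895/17 - 1/68680 = -31895801/68680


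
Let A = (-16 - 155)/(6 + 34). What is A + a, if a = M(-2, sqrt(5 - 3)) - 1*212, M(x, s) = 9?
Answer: -8291/40 ≈ -207.27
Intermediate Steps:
a = -203 (a = 9 - 1*212 = 9 - 212 = -203)
A = -171/40 ≈ -4.2750
A + a = -171/40 - 203 = -8291/40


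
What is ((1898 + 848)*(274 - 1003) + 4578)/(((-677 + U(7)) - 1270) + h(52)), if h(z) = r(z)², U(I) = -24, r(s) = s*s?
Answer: -1997256/7309645 ≈ -0.27324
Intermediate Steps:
r(s) = s²
h(z) = z⁴ (h(z) = (z²)² = z⁴)
((1898 + 848)*(274 - 1003) + 4578)/(((-677 + U(7)) - 1270) + h(52)) = ((1898 + 848)*(274 - 1003) + 4578)/(((-677 - 24) - 1270) + 52⁴) = (2746*(-729) + 4578)/((-701 - 1270) + 7311616) = (-2001834 + 4578)/(-1971 + 7311616) = -1997256/7309645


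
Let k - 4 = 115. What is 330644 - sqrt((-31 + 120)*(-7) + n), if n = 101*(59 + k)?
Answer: 330644 - sqrt(17355) ≈ 3.3051e+5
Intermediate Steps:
k = 119 (k = 4 + 115 = 119)
n = 17978 (n = 101*(59 + 119) = 101*178 = 17978)
330644 - sqrt((-31 + 120)*(-7) + n) = 330644 - sqrt((-31 + 120)*(-7) + 17978) = 330644 - sqrt(89*(-7) + 17978) = 330644 - sqrt(-623 + 17978) = 330644 - sqrt(17355)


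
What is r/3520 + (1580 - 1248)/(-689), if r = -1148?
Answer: -489903/606320 ≈ -0.80799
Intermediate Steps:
r/3520 + (1580 - 1248)/(-689) = -1148/3520 + (1580 - 1248)/(-689) = -1148*1/3520 + 332*(-1/689) = -287/880 - 332/689 = -489903/606320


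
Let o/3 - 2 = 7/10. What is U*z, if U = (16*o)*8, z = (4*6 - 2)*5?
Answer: 114048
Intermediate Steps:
o = 81/10 (o = 6 + 3*(7/10) = 6 + 21/10 = 81/10 ≈ 8.1000)
z = 110 (z = (24 - 2)*5 = 22*5 = 110)
U = 5184/5 (U = (16*(81/10))*8 = (648/5)*8 = 5184/5 ≈ 1036.8)
U*z = (5184/5)*110 = 114048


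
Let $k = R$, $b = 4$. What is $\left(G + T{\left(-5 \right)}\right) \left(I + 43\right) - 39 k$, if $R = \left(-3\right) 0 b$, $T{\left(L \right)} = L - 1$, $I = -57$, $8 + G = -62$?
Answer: $1064$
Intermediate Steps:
$G = -70$ ($G = -8 - 62 = -70$)
$T{\left(L \right)} = -1 + L$ ($T{\left(L \right)} = L - 1 = -1 + L$)
$R = 0$ ($R = \left(-3\right) 0 \cdot 4 = 0 \cdot 4 = 0$)
$k = 0$
$\left(G + T{\left(-5 \right)}\right) \left(I + 43\right) - 39 k = \left(-70 - 6\right) \left(-57 + 43\right) - 0 = \left(-70 - 6\right) \left(-14\right) + 0 = \left(-76\right) \left(-14\right) + 0 = 1064 + 0 = 1064$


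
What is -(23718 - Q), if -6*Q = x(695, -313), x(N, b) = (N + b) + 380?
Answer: -23845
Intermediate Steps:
x(N, b) = 380 + N + b
Q = -127 (Q = -(380 + 695 - 313)/6 = -1/6*762 = -127)
-(23718 - Q) = -(23718 - 1*(-127)) = -(23718 + 127) = -1*23845 = -23845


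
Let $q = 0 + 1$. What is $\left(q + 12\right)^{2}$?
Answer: $169$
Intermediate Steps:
$q = 1$
$\left(q + 12\right)^{2} = \left(1 + 12\right)^{2} = 13^{2} = 169$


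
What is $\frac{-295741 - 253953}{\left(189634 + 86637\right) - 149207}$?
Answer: $- \frac{274847}{63532} \approx -4.3261$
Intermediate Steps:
$\frac{-295741 - 253953}{\left(189634 + 86637\right) - 149207} = - \frac{549694}{276271 - 149207} = - \frac{549694}{127064} = \left(-549694\right) \frac{1}{127064} = - \frac{274847}{63532}$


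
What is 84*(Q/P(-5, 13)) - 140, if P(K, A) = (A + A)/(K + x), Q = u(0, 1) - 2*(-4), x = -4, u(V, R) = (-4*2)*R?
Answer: -140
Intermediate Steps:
u(V, R) = -8*R
Q = 0 (Q = -8*1 - 2*(-4) = -8 + 8 = 0)
P(K, A) = 2*A/(-4 + K) (P(K, A) = (A + A)/(K - 4) = (2*A)/(-4 + K) = 2*A/(-4 + K))
84*(Q/P(-5, 13)) - 140 = 84*(0/((2*13/(-4 - 5)))) - 140 = 84*(0/((2*13/(-9)))) - 140 = 84*(0/((2*13*(-⅑)))) - 140 = 84*(0/(-26/9)) - 140 = 84*(0*(-9/26)) - 140 = 84*0 - 140 = 0 - 140 = -140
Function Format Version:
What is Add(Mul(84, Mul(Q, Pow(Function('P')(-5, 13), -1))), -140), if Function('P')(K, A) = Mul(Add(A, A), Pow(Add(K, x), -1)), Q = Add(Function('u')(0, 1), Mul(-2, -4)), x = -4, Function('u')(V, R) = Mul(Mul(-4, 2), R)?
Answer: -140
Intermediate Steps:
Function('u')(V, R) = Mul(-8, R)
Q = 0 (Q = Add(Mul(-8, 1), Mul(-2, -4)) = Add(-8, 8) = 0)
Function('P')(K, A) = Mul(2, A, Pow(Add(-4, K), -1)) (Function('P')(K, A) = Mul(Add(A, A), Pow(Add(K, -4), -1)) = Mul(Mul(2, A), Pow(Add(-4, K), -1)) = Mul(2, A, Pow(Add(-4, K), -1)))
Add(Mul(84, Mul(Q, Pow(Function('P')(-5, 13), -1))), -140) = Add(Mul(84, Mul(0, Pow(Mul(2, 13, Pow(Add(-4, -5), -1)), -1))), -140) = Add(Mul(84, Mul(0, Pow(Mul(2, 13, Pow(-9, -1)), -1))), -140) = Add(Mul(84, Mul(0, Pow(Mul(2, 13, Rational(-1, 9)), -1))), -140) = Add(Mul(84, Mul(0, Pow(Rational(-26, 9), -1))), -140) = Add(Mul(84, Mul(0, Rational(-9, 26))), -140) = Add(Mul(84, 0), -140) = Add(0, -140) = -140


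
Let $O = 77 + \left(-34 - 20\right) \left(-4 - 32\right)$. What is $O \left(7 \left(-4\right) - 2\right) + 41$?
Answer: $-60589$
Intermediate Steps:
$O = 2021$ ($O = 77 - -1944 = 77 + 1944 = 2021$)
$O \left(7 \left(-4\right) - 2\right) + 41 = 2021 \left(7 \left(-4\right) - 2\right) + 41 = 2021 \left(-28 - 2\right) + 41 = 2021 \left(-30\right) + 41 = -60630 + 41 = -60589$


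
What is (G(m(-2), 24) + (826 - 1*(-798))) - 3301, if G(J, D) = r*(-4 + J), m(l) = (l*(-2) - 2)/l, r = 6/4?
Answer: -3369/2 ≈ -1684.5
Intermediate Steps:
r = 3/2 (r = 6*(1/4) = 3/2 ≈ 1.5000)
m(l) = (-2 - 2*l)/l (m(l) = (-2*l - 2)/l = (-2 - 2*l)/l)
G(J, D) = -6 + 3*J/2 (G(J, D) = 3*(-4 + J)/2 = -6 + 3*J/2)
(G(m(-2), 24) + (826 - 1*(-798))) - 3301 = ((-6 + 3*(-2 - 2/(-2))/2) + (826 - 1*(-798))) - 3301 = ((-6 + 3*(-2 - 2*(-1/2))/2) + (826 + 798)) - 3301 = ((-6 + 3*(-2 + 1)/2) + 1624) - 3301 = ((-6 + (3/2)*(-1)) + 1624) - 3301 = ((-6 - 3/2) + 1624) - 3301 = (-15/2 + 1624) - 3301 = 3233/2 - 3301 = -3369/2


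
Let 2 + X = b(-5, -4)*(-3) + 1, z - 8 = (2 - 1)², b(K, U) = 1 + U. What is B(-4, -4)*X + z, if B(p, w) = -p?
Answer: 41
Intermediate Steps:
z = 9 (z = 8 + (2 - 1)² = 8 + 1² = 8 + 1 = 9)
X = 8 (X = -2 + ((1 - 4)*(-3) + 1) = -2 + (-3*(-3) + 1) = -2 + (9 + 1) = -2 + 10 = 8)
B(-4, -4)*X + z = -1*(-4)*8 + 9 = 4*8 + 9 = 32 + 9 = 41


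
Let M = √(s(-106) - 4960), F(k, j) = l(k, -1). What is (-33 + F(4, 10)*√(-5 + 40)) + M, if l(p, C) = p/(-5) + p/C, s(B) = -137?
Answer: -33 - 24*√35/5 + I*√5097 ≈ -61.397 + 71.393*I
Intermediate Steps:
l(p, C) = -p/5 + p/C (l(p, C) = p*(-⅕) + p/C = -p/5 + p/C)
F(k, j) = -6*k/5 (F(k, j) = -k/5 + k/(-1) = -k/5 + k*(-1) = -k/5 - k = -6*k/5)
M = I*√5097 (M = √(-137 - 4960) = √(-5097) = I*√5097 ≈ 71.393*I)
(-33 + F(4, 10)*√(-5 + 40)) + M = (-33 + (-6/5*4)*√(-5 + 40)) + I*√5097 = (-33 - 24*√35/5) + I*√5097 = -33 - 24*√35/5 + I*√5097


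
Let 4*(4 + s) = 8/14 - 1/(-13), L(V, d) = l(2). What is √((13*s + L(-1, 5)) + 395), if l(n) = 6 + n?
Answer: √69209/14 ≈ 18.791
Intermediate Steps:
L(V, d) = 8 (L(V, d) = 6 + 2 = 8)
s = -1397/364 (s = -4 + (8/14 - 1/(-13))/4 = -4 + (8*(1/14) - 1*(-1/13))/4 = -4 + (4/7 + 1/13)/4 = -4 + (¼)*(59/91) = -4 + 59/364 = -1397/364 ≈ -3.8379)
√((13*s + L(-1, 5)) + 395) = √((13*(-1397/364) + 8) + 395) = √((-1397/28 + 8) + 395) = √(-1173/28 + 395) = √(9887/28) = √69209/14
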